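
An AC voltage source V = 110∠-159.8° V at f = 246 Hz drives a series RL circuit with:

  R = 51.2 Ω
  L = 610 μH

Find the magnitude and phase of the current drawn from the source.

Step 1 — Angular frequency: ω = 2π·f = 2π·246 = 1546 rad/s.
Step 2 — Component impedances:
  R: Z = R = 51.2 Ω
  L: Z = jωL = j·1546·0.00061 = 0 + j0.9429 Ω
Step 3 — Series combination: Z_total = R + L = 51.2 + j0.9429 Ω = 51.21∠1.1° Ω.
Step 4 — Source phasor: V = 110∠-159.8° V = -103.2 - j37.98 V.
Step 5 — Ohm's law: I = V / Z_total = (-103.2 - j37.98) / (51.2 + j0.9429) = -2.029 - j0.7045 A.
Step 6 — Convert to polar: |I| = 2.148 A, ∠I = -160.9°.

I = 2.148∠-160.9° A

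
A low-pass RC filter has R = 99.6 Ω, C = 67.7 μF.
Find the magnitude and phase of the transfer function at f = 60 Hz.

Step 1 — Angular frequency: ω = 2π·60 = 377 rad/s.
Step 2 — Transfer function: H(jω) = 1/(1 + jωRC).
Step 3 — Denominator: 1 + jωRC = 1 + j·377·99.6·6.77e-05 = 1 + j2.542.
Step 4 — H = 0.134 - j0.3407.
Step 5 — Magnitude: |H| = 0.3661 (-8.7 dB); phase: φ = -68.5°.

|H| = 0.3661 (-8.7 dB), φ = -68.5°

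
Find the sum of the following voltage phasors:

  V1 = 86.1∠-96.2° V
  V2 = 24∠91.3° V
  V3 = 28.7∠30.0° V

Step 1 — Convert each phasor to rectangular form:
  V1 = 86.1·(cos(-96.2°) + j·sin(-96.2°)) = -9.299 - j85.6 V
  V2 = 24·(cos(91.3°) + j·sin(91.3°)) = -0.5445 + j23.99 V
  V3 = 28.7·(cos(30.0°) + j·sin(30.0°)) = 24.85 + j14.35 V
Step 2 — Sum components: V_total = 15.01 - j47.25 V.
Step 3 — Convert to polar: |V_total| = 49.58 V, ∠V_total = -72.4°.

V_total = 49.58∠-72.4° V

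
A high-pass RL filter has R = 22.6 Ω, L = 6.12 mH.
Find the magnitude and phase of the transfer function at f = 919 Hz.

Step 1 — Angular frequency: ω = 2π·919 = 5774 rad/s.
Step 2 — Transfer function: H(jω) = jωL/(R + jωL).
Step 3 — Numerator jωL = j·35.34; denominator R + jωL = 22.6 + j35.34.
Step 4 — H = 0.7097 + j0.4539.
Step 5 — Magnitude: |H| = 0.8425 (-1.5 dB); phase: φ = 32.6°.

|H| = 0.8425 (-1.5 dB), φ = 32.6°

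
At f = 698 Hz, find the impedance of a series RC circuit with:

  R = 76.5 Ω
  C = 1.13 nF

Step 1 — Angular frequency: ω = 2π·f = 2π·698 = 4386 rad/s.
Step 2 — Component impedances:
  R: Z = R = 76.5 Ω
  C: Z = 1/(jωC) = -j/(ω·C) = 0 - j2.018e+05 Ω
Step 3 — Series combination: Z_total = R + C = 76.5 - j2.018e+05 Ω = 2.018e+05∠-90.0° Ω.

Z = 76.5 - j2.018e+05 Ω = 2.018e+05∠-90.0° Ω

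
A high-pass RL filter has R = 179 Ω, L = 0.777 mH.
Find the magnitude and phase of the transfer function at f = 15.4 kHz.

Step 1 — Angular frequency: ω = 2π·1.54e+04 = 9.676e+04 rad/s.
Step 2 — Transfer function: H(jω) = jωL/(R + jωL).
Step 3 — Numerator jωL = j·75.18; denominator R + jωL = 179 + j75.18.
Step 4 — H = 0.15 + j0.357.
Step 5 — Magnitude: |H| = 0.3872 (-8.2 dB); phase: φ = 67.2°.

|H| = 0.3872 (-8.2 dB), φ = 67.2°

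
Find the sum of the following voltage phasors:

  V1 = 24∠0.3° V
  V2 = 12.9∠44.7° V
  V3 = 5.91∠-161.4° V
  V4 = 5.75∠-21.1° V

Step 1 — Convert each phasor to rectangular form:
  V1 = 24·(cos(0.3°) + j·sin(0.3°)) = 24 + j0.1257 V
  V2 = 12.9·(cos(44.7°) + j·sin(44.7°)) = 9.169 + j9.074 V
  V3 = 5.91·(cos(-161.4°) + j·sin(-161.4°)) = -5.601 - j1.885 V
  V4 = 5.75·(cos(-21.1°) + j·sin(-21.1°)) = 5.364 - j2.07 V
Step 2 — Sum components: V_total = 32.93 + j5.244 V.
Step 3 — Convert to polar: |V_total| = 33.35 V, ∠V_total = 9.0°.

V_total = 33.35∠9.0° V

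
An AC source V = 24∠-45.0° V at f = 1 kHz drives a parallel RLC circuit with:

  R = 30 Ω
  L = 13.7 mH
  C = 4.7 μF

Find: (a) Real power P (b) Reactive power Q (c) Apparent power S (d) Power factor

Step 1 — Angular frequency: ω = 2π·f = 2π·1000 = 6283 rad/s.
Step 2 — Component impedances:
  R: Z = R = 30 Ω
  L: Z = jωL = j·6283·0.0137 = 0 + j86.08 Ω
  C: Z = 1/(jωC) = -j/(ω·C) = 0 - j33.86 Ω
Step 3 — Parallel combination: 1/Z_total = 1/R + 1/L + 1/C; Z_total = 23.28 - j12.51 Ω = 26.43∠-28.3° Ω.
Step 4 — Source phasor: V = 24∠-45.0° V = 16.97 - j16.97 V.
Step 5 — Current: I = V / Z = 0.8697 - j0.2617 A = 0.9082∠-16.7° A.
Step 6 — Complex power: S = V·I* = 19.2 - j10.32 VA.
Step 7 — Real power: P = Re(S) = 19.2 W.
Step 8 — Reactive power: Q = Im(S) = -10.32 VAR.
Step 9 — Apparent power: |S| = 21.8 VA.
Step 10 — Power factor: PF = P/|S| = 0.8809 (leading).

(a) P = 19.2 W  (b) Q = -10.32 VAR  (c) S = 21.8 VA  (d) PF = 0.8809 (leading)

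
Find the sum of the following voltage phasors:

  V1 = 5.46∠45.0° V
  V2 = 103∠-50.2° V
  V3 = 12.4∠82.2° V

Step 1 — Convert each phasor to rectangular form:
  V1 = 5.46·(cos(45.0°) + j·sin(45.0°)) = 3.861 + j3.861 V
  V2 = 103·(cos(-50.2°) + j·sin(-50.2°)) = 65.93 - j79.13 V
  V3 = 12.4·(cos(82.2°) + j·sin(82.2°)) = 1.683 + j12.29 V
Step 2 — Sum components: V_total = 71.47 - j62.99 V.
Step 3 — Convert to polar: |V_total| = 95.27 V, ∠V_total = -41.4°.

V_total = 95.27∠-41.4° V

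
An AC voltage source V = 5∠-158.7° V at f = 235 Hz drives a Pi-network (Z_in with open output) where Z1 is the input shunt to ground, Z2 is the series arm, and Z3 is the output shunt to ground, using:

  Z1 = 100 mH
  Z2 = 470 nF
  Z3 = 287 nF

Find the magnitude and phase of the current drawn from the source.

Step 1 — Angular frequency: ω = 2π·f = 2π·235 = 1477 rad/s.
Step 2 — Component impedances:
  Z1: Z = jωL = j·1477·0.1 = 0 + j147.7 Ω
  Z2: Z = 1/(jωC) = -j/(ω·C) = 0 - j1441 Ω
  Z3: Z = 1/(jωC) = -j/(ω·C) = 0 - j2360 Ω
Step 3 — With open output, the series arm Z2 and the output shunt Z3 appear in series to ground: Z2 + Z3 = 0 - j3801 Ω.
Step 4 — Parallel with input shunt Z1: Z_in = Z1 || (Z2 + Z3) = 0 + j153.6 Ω = 153.6∠90.0° Ω.
Step 5 — Source phasor: V = 5∠-158.7° V = -4.658 - j1.816 V.
Step 6 — Ohm's law: I = V / Z_total = (-4.658 - j1.816) / (0 + j153.6) = -0.01182 + j0.03032 A.
Step 7 — Convert to polar: |I| = 0.03255 A, ∠I = 111.3°.

I = 0.03255∠111.3° A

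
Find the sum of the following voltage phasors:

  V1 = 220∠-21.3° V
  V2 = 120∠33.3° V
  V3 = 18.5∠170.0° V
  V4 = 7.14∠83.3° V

Step 1 — Convert each phasor to rectangular form:
  V1 = 220·(cos(-21.3°) + j·sin(-21.3°)) = 205 - j79.92 V
  V2 = 120·(cos(33.3°) + j·sin(33.3°)) = 100.3 + j65.88 V
  V3 = 18.5·(cos(170.0°) + j·sin(170.0°)) = -18.22 + j3.212 V
  V4 = 7.14·(cos(83.3°) + j·sin(83.3°)) = 0.833 + j7.091 V
Step 2 — Sum components: V_total = 287.9 - j3.729 V.
Step 3 — Convert to polar: |V_total| = 287.9 V, ∠V_total = -0.7°.

V_total = 287.9∠-0.7° V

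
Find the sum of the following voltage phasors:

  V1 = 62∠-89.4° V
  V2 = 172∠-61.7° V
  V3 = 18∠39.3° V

Step 1 — Convert each phasor to rectangular form:
  V1 = 62·(cos(-89.4°) + j·sin(-89.4°)) = 0.6493 - j62 V
  V2 = 172·(cos(-61.7°) + j·sin(-61.7°)) = 81.54 - j151.4 V
  V3 = 18·(cos(39.3°) + j·sin(39.3°)) = 13.93 + j11.4 V
Step 2 — Sum components: V_total = 96.12 - j202 V.
Step 3 — Convert to polar: |V_total| = 223.7 V, ∠V_total = -64.6°.

V_total = 223.7∠-64.6° V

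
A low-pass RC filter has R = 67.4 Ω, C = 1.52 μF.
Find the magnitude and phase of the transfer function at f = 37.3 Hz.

Step 1 — Angular frequency: ω = 2π·37.3 = 234.4 rad/s.
Step 2 — Transfer function: H(jω) = 1/(1 + jωRC).
Step 3 — Denominator: 1 + jωRC = 1 + j·234.4·67.4·1.52e-06 = 1 + j0.02401.
Step 4 — H = 0.9994 - j0.024.
Step 5 — Magnitude: |H| = 0.9997 (-0.0 dB); phase: φ = -1.4°.

|H| = 0.9997 (-0.0 dB), φ = -1.4°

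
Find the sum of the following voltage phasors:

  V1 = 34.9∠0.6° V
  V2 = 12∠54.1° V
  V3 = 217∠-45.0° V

Step 1 — Convert each phasor to rectangular form:
  V1 = 34.9·(cos(0.6°) + j·sin(0.6°)) = 34.9 + j0.3655 V
  V2 = 12·(cos(54.1°) + j·sin(54.1°)) = 7.036 + j9.72 V
  V3 = 217·(cos(-45.0°) + j·sin(-45.0°)) = 153.4 - j153.4 V
Step 2 — Sum components: V_total = 195.4 - j143.4 V.
Step 3 — Convert to polar: |V_total| = 242.3 V, ∠V_total = -36.3°.

V_total = 242.3∠-36.3° V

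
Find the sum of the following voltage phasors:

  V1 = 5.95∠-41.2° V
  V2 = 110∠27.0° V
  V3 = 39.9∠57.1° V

Step 1 — Convert each phasor to rectangular form:
  V1 = 5.95·(cos(-41.2°) + j·sin(-41.2°)) = 4.477 - j3.919 V
  V2 = 110·(cos(27.0°) + j·sin(27.0°)) = 98.01 + j49.94 V
  V3 = 39.9·(cos(57.1°) + j·sin(57.1°)) = 21.67 + j33.5 V
Step 2 — Sum components: V_total = 124.2 + j79.52 V.
Step 3 — Convert to polar: |V_total| = 147.4 V, ∠V_total = 32.6°.

V_total = 147.4∠32.6° V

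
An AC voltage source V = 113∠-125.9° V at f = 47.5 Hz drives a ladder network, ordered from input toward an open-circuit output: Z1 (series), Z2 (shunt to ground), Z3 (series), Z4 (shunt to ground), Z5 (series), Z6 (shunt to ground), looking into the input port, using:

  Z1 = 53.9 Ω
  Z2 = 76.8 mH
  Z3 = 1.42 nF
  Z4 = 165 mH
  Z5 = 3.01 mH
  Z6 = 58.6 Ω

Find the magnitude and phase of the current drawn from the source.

Step 1 — Angular frequency: ω = 2π·f = 2π·47.5 = 298.5 rad/s.
Step 2 — Component impedances:
  Z1: Z = R = 53.9 Ω
  Z2: Z = jωL = j·298.5·0.0768 = 0 + j22.92 Ω
  Z3: Z = 1/(jωC) = -j/(ω·C) = 0 - j2.36e+06 Ω
  Z4: Z = jωL = j·298.5·0.165 = 0 + j49.24 Ω
  Z5: Z = jωL = j·298.5·0.00301 = 0 + j0.8983 Ω
  Z6: Z = R = 58.6 Ω
Step 3 — Ladder network (open output): work backward from the far end, alternating series and parallel combinations. Z_in = 53.9 + j22.92 Ω = 58.57∠23.0° Ω.
Step 4 — Source phasor: V = 113∠-125.9° V = -66.26 - j91.53 V.
Step 5 — Ohm's law: I = V / Z_total = (-66.26 - j91.53) / (53.9 + j22.92) = -1.653 - j0.9954 A.
Step 6 — Convert to polar: |I| = 1.929 A, ∠I = -148.9°.

I = 1.929∠-148.9° A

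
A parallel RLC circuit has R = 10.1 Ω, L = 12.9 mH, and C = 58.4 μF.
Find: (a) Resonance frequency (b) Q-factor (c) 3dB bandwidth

Step 1 — Resonance: ω₀ = 1/√(LC) = 1/√(0.0129·5.84e-05) = 1152 rad/s.
Step 2 — f₀ = ω₀/(2π) = 183.4 Hz.
Step 3 — Parallel Q: Q = R/(ω₀L) = 10.1/(1152·0.0129) = 0.6796.
Step 4 — Bandwidth: Δω = ω₀/Q = 1695 rad/s; BW = Δω/(2π) = 269.8 Hz.

(a) f₀ = 183.4 Hz  (b) Q = 0.6796  (c) BW = 269.8 Hz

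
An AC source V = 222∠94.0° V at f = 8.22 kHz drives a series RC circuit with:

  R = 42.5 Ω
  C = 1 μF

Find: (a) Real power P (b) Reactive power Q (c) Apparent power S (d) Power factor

Step 1 — Angular frequency: ω = 2π·f = 2π·8220 = 5.165e+04 rad/s.
Step 2 — Component impedances:
  R: Z = R = 42.5 Ω
  C: Z = 1/(jωC) = -j/(ω·C) = 0 - j19.36 Ω
Step 3 — Series combination: Z_total = R + C = 42.5 - j19.36 Ω = 46.7∠-24.5° Ω.
Step 4 — Source phasor: V = 222∠94.0° V = -15.49 + j221.5 V.
Step 5 — Current: I = V / Z = -2.268 + j4.178 A = 4.753∠118.5° A.
Step 6 — Complex power: S = V·I* = 960.3 - j437.5 VA.
Step 7 — Real power: P = Re(S) = 960.3 W.
Step 8 — Reactive power: Q = Im(S) = -437.5 VAR.
Step 9 — Apparent power: |S| = 1055 VA.
Step 10 — Power factor: PF = P/|S| = 0.91 (leading).

(a) P = 960.3 W  (b) Q = -437.5 VAR  (c) S = 1055 VA  (d) PF = 0.91 (leading)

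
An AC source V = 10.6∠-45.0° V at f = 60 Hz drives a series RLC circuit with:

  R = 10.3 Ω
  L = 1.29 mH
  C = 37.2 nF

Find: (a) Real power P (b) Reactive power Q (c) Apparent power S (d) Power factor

Step 1 — Angular frequency: ω = 2π·f = 2π·60 = 377 rad/s.
Step 2 — Component impedances:
  R: Z = R = 10.3 Ω
  L: Z = jωL = j·377·0.00129 = 0 + j0.4863 Ω
  C: Z = 1/(jωC) = -j/(ω·C) = 0 - j7.131e+04 Ω
Step 3 — Series combination: Z_total = R + L + C = 10.3 - j7.131e+04 Ω = 7.131e+04∠-90.0° Ω.
Step 4 — Source phasor: V = 10.6∠-45.0° V = 7.495 - j7.495 V.
Step 5 — Current: I = V / Z = 0.0001051 + j0.0001051 A = 0.0001487∠45.0° A.
Step 6 — Complex power: S = V·I* = 2.276e-07 - j0.001576 VA.
Step 7 — Real power: P = Re(S) = 2.276e-07 W.
Step 8 — Reactive power: Q = Im(S) = -0.001576 VAR.
Step 9 — Apparent power: |S| = 0.001576 VA.
Step 10 — Power factor: PF = P/|S| = 0.0001444 (leading).

(a) P = 2.276e-07 W  (b) Q = -0.001576 VAR  (c) S = 0.001576 VA  (d) PF = 0.0001444 (leading)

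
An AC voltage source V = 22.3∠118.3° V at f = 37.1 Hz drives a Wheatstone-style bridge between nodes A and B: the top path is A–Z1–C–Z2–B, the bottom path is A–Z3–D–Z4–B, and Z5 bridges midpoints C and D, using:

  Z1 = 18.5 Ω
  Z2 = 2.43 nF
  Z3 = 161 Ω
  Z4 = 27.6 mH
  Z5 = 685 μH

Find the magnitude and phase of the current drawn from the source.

Step 1 — Angular frequency: ω = 2π·f = 2π·37.1 = 233.1 rad/s.
Step 2 — Component impedances:
  Z1: Z = R = 18.5 Ω
  Z2: Z = 1/(jωC) = -j/(ω·C) = 0 - j1.765e+06 Ω
  Z3: Z = R = 161 Ω
  Z4: Z = jωL = j·233.1·0.0276 = 0 + j6.434 Ω
  Z5: Z = jωL = j·233.1·0.000685 = 0 + j0.1597 Ω
Step 3 — Bridge requires nodal analysis (the Z5 bridge couples midpoints C and D, so the two paths cannot be reduced to a simple series/parallel combination). Setting node B to ground and injecting 1 A at node A, the 3-node admittance system at A, C, D solves to V_A = Z_AB = 16.59 + j6.562 Ω = 17.84∠21.6° Ω.
Step 4 — Source phasor: V = 22.3∠118.3° V = -10.57 + j19.63 V.
Step 5 — Ohm's law: I = V / Z_total = (-10.57 + j19.63) / (16.59 + j6.562) = -0.1463 + j1.241 A.
Step 6 — Convert to polar: |I| = 1.25 A, ∠I = 96.7°.

I = 1.25∠96.7° A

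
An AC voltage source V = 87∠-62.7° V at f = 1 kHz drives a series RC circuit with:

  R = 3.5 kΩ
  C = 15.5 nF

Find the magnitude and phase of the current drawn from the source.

Step 1 — Angular frequency: ω = 2π·f = 2π·1000 = 6283 rad/s.
Step 2 — Component impedances:
  R: Z = R = 3500 Ω
  C: Z = 1/(jωC) = -j/(ω·C) = 0 - j1.027e+04 Ω
Step 3 — Series combination: Z_total = R + C = 3500 - j1.027e+04 Ω = 1.085e+04∠-71.2° Ω.
Step 4 — Source phasor: V = 87∠-62.7° V = 39.9 - j77.31 V.
Step 5 — Ohm's law: I = V / Z_total = (39.9 - j77.31) / (3500 - j1.027e+04) = 0.007932 + j0.001182 A.
Step 6 — Convert to polar: |I| = 0.00802 A, ∠I = 8.5°.

I = 0.00802∠8.5° A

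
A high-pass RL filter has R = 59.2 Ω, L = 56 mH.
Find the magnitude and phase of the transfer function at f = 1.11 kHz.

Step 1 — Angular frequency: ω = 2π·1110 = 6974 rad/s.
Step 2 — Transfer function: H(jω) = jωL/(R + jωL).
Step 3 — Numerator jωL = j·390.6; denominator R + jωL = 59.2 + j390.6.
Step 4 — H = 0.9775 + j0.1482.
Step 5 — Magnitude: |H| = 0.9887 (-0.1 dB); phase: φ = 8.6°.

|H| = 0.9887 (-0.1 dB), φ = 8.6°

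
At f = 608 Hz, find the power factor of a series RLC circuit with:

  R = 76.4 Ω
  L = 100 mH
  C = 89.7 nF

Step 1 — Angular frequency: ω = 2π·f = 2π·608 = 3820 rad/s.
Step 2 — Component impedances:
  R: Z = R = 76.4 Ω
  L: Z = jωL = j·3820·0.1 = 0 + j382 Ω
  C: Z = 1/(jωC) = -j/(ω·C) = 0 - j2918 Ω
Step 3 — Series combination: Z_total = R + L + C = 76.4 - j2536 Ω = 2537∠-88.3° Ω.
Step 4 — Power factor: PF = cos(φ) = Re(Z)/|Z| = 76.4/2537 = 0.03011.
Step 5 — Type: Im(Z) = -2536 ⇒ leading (phase φ = -88.3°).

PF = 0.03011 (leading, φ = -88.3°)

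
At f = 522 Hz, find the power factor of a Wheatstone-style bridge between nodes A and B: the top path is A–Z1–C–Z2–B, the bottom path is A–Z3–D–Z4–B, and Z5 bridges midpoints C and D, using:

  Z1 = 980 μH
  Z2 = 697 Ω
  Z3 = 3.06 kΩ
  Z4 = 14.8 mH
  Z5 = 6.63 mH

Step 1 — Angular frequency: ω = 2π·f = 2π·522 = 3280 rad/s.
Step 2 — Component impedances:
  Z1: Z = jωL = j·3280·0.00098 = 0 + j3.214 Ω
  Z2: Z = R = 697 Ω
  Z3: Z = R = 3060 Ω
  Z4: Z = jωL = j·3280·0.0148 = 0 + j48.54 Ω
  Z5: Z = jωL = j·3280·0.00663 = 0 + j21.75 Ω
Step 3 — Bridge requires nodal analysis (the Z5 bridge couples midpoints C and D, so the two paths cannot be reduced to a simple series/parallel combination). Setting node B to ground and injecting 1 A at node A, the 3-node admittance system at A, C, D solves to V_A = Z_AB = 7.215 + j72.76 Ω = 73.11∠84.3° Ω.
Step 4 — Power factor: PF = cos(φ) = Re(Z)/|Z| = 7.2146/73.113 = 0.09868.
Step 5 — Type: Im(Z) = 72.76 ⇒ lagging (phase φ = 84.3°).

PF = 0.09868 (lagging, φ = 84.3°)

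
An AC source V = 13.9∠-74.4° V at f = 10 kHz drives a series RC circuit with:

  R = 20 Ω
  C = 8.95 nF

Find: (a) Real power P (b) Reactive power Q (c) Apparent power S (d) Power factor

Step 1 — Angular frequency: ω = 2π·f = 2π·1e+04 = 6.283e+04 rad/s.
Step 2 — Component impedances:
  R: Z = R = 20 Ω
  C: Z = 1/(jωC) = -j/(ω·C) = 0 - j1778 Ω
Step 3 — Series combination: Z_total = R + C = 20 - j1778 Ω = 1778∠-89.4° Ω.
Step 4 — Source phasor: V = 13.9∠-74.4° V = 3.738 - j13.39 V.
Step 5 — Current: I = V / Z = 0.007551 + j0.002017 A = 0.007816∠15.0° A.
Step 6 — Complex power: S = V·I* = 0.001222 - j0.1086 VA.
Step 7 — Real power: P = Re(S) = 0.001222 W.
Step 8 — Reactive power: Q = Im(S) = -0.1086 VAR.
Step 9 — Apparent power: |S| = 0.1086 VA.
Step 10 — Power factor: PF = P/|S| = 0.01125 (leading).

(a) P = 0.001222 W  (b) Q = -0.1086 VAR  (c) S = 0.1086 VA  (d) PF = 0.01125 (leading)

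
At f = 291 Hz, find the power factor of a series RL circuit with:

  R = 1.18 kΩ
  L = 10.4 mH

Step 1 — Angular frequency: ω = 2π·f = 2π·291 = 1828 rad/s.
Step 2 — Component impedances:
  R: Z = R = 1180 Ω
  L: Z = jωL = j·1828·0.0104 = 0 + j19.02 Ω
Step 3 — Series combination: Z_total = R + L = 1180 + j19.02 Ω = 1180∠0.9° Ω.
Step 4 — Power factor: PF = cos(φ) = Re(Z)/|Z| = 1180/1180.15 = 0.9999.
Step 5 — Type: Im(Z) = 19.02 ⇒ lagging (phase φ = 0.9°).

PF = 0.9999 (lagging, φ = 0.9°)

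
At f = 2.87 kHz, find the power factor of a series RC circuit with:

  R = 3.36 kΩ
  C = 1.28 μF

Step 1 — Angular frequency: ω = 2π·f = 2π·2870 = 1.803e+04 rad/s.
Step 2 — Component impedances:
  R: Z = R = 3360 Ω
  C: Z = 1/(jωC) = -j/(ω·C) = 0 - j43.32 Ω
Step 3 — Series combination: Z_total = R + C = 3360 - j43.32 Ω = 3360∠-0.7° Ω.
Step 4 — Power factor: PF = cos(φ) = Re(Z)/|Z| = 3360/3360.3 = 0.9999.
Step 5 — Type: Im(Z) = -43.32 ⇒ leading (phase φ = -0.7°).

PF = 0.9999 (leading, φ = -0.7°)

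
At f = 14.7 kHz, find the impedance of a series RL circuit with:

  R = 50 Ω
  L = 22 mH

Step 1 — Angular frequency: ω = 2π·f = 2π·1.47e+04 = 9.236e+04 rad/s.
Step 2 — Component impedances:
  R: Z = R = 50 Ω
  L: Z = jωL = j·9.236e+04·0.022 = 0 + j2032 Ω
Step 3 — Series combination: Z_total = R + L = 50 + j2032 Ω = 2033∠88.6° Ω.

Z = 50 + j2032 Ω = 2033∠88.6° Ω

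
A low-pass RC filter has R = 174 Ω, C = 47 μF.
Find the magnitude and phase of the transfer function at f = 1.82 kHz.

Step 1 — Angular frequency: ω = 2π·1820 = 1.144e+04 rad/s.
Step 2 — Transfer function: H(jω) = 1/(1 + jωRC).
Step 3 — Denominator: 1 + jωRC = 1 + j·1.144e+04·174·4.7e-05 = 1 + j93.52.
Step 4 — H = 0.0001143 - j0.01069.
Step 5 — Magnitude: |H| = 0.01069 (-39.4 dB); phase: φ = -89.4°.

|H| = 0.01069 (-39.4 dB), φ = -89.4°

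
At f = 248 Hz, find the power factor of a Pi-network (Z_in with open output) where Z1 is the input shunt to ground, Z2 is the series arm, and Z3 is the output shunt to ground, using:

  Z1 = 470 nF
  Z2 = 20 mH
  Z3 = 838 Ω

Step 1 — Angular frequency: ω = 2π·f = 2π·248 = 1558 rad/s.
Step 2 — Component impedances:
  Z1: Z = 1/(jωC) = -j/(ω·C) = 0 - j1365 Ω
  Z2: Z = jωL = j·1558·0.02 = 0 + j31.16 Ω
  Z3: Z = R = 838 Ω
Step 3 — With open output, the series arm Z2 and the output shunt Z3 appear in series to ground: Z2 + Z3 = 838 + j31.16 Ω.
Step 4 — Parallel with input shunt Z1: Z_in = Z1 || (Z2 + Z3) = 629.4 - j363.4 Ω = 726.7∠-30.0° Ω.
Step 5 — Power factor: PF = cos(φ) = Re(Z)/|Z| = 629.35/726.72 = 0.866.
Step 6 — Type: Im(Z) = -363.4 ⇒ leading (phase φ = -30.0°).

PF = 0.866 (leading, φ = -30.0°)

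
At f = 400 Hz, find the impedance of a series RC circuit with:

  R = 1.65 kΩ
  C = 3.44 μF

Step 1 — Angular frequency: ω = 2π·f = 2π·400 = 2513 rad/s.
Step 2 — Component impedances:
  R: Z = R = 1650 Ω
  C: Z = 1/(jωC) = -j/(ω·C) = 0 - j115.7 Ω
Step 3 — Series combination: Z_total = R + C = 1650 - j115.7 Ω = 1654∠-4.0° Ω.

Z = 1650 - j115.7 Ω = 1654∠-4.0° Ω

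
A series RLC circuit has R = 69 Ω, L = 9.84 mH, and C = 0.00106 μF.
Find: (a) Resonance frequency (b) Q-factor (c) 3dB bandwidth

Step 1 — Resonance: ω₀ = 1/√(LC) = 1/√(0.00984·1.06e-09) = 3.096e+05 rad/s.
Step 2 — f₀ = ω₀/(2π) = 4.928e+04 Hz.
Step 3 — Series Q: Q = ω₀L/R = 3.096e+05·0.00984/69 = 44.16.
Step 4 — Bandwidth: Δω = ω₀/Q = 7012 rad/s; BW = Δω/(2π) = 1116 Hz.

(a) f₀ = 4.928e+04 Hz  (b) Q = 44.16  (c) BW = 1116 Hz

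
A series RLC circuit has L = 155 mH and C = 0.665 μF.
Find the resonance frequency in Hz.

Step 1 — Resonance condition Im(Z)=0 gives ω₀ = 1/√(LC).
Step 2 — ω₀ = 1/√(0.155·6.65e-07) = 3115 rad/s.
Step 3 — f₀ = ω₀/(2π) = 495.7 Hz.

f₀ = 495.7 Hz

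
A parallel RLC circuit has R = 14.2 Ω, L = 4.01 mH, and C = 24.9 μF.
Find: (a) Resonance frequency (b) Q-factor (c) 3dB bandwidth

Step 1 — Resonance: ω₀ = 1/√(LC) = 1/√(0.00401·2.49e-05) = 3165 rad/s.
Step 2 — f₀ = ω₀/(2π) = 503.7 Hz.
Step 3 — Parallel Q: Q = R/(ω₀L) = 14.2/(3165·0.00401) = 1.119.
Step 4 — Bandwidth: Δω = ω₀/Q = 2828 rad/s; BW = Δω/(2π) = 450.1 Hz.

(a) f₀ = 503.7 Hz  (b) Q = 1.119  (c) BW = 450.1 Hz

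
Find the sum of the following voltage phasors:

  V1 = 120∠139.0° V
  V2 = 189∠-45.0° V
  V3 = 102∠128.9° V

Step 1 — Convert each phasor to rectangular form:
  V1 = 120·(cos(139.0°) + j·sin(139.0°)) = -90.57 + j78.73 V
  V2 = 189·(cos(-45.0°) + j·sin(-45.0°)) = 133.6 - j133.6 V
  V3 = 102·(cos(128.9°) + j·sin(128.9°)) = -64.05 + j79.38 V
Step 2 — Sum components: V_total = -20.97 + j24.46 V.
Step 3 — Convert to polar: |V_total| = 32.22 V, ∠V_total = 130.6°.

V_total = 32.22∠130.6° V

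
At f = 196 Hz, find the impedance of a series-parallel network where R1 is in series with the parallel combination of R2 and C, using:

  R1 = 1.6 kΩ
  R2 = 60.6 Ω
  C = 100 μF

Step 1 — Angular frequency: ω = 2π·f = 2π·196 = 1232 rad/s.
Step 2 — Component impedances:
  R1: Z = R = 1600 Ω
  R2: Z = R = 60.6 Ω
  C: Z = 1/(jωC) = -j/(ω·C) = 0 - j8.12 Ω
Step 3 — Parallel branch: R2 || C = 1/(1/R2 + 1/C) = 1.069 - j7.977 Ω.
Step 4 — Series with R1: Z_total = R1 + (R2 || C) = 1601 - j7.977 Ω = 1601∠-0.3° Ω.

Z = 1601 - j7.977 Ω = 1601∠-0.3° Ω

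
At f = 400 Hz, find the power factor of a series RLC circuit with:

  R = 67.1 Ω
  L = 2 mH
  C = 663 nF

Step 1 — Angular frequency: ω = 2π·f = 2π·400 = 2513 rad/s.
Step 2 — Component impedances:
  R: Z = R = 67.1 Ω
  L: Z = jωL = j·2513·0.002 = 0 + j5.027 Ω
  C: Z = 1/(jωC) = -j/(ω·C) = 0 - j600.1 Ω
Step 3 — Series combination: Z_total = R + L + C = 67.1 - j595.1 Ω = 598.9∠-83.6° Ω.
Step 4 — Power factor: PF = cos(φ) = Re(Z)/|Z| = 67.1/598.9 = 0.112.
Step 5 — Type: Im(Z) = -595.1 ⇒ leading (phase φ = -83.6°).

PF = 0.112 (leading, φ = -83.6°)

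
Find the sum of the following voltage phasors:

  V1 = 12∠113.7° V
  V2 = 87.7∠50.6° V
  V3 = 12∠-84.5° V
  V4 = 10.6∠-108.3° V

Step 1 — Convert each phasor to rectangular form:
  V1 = 12·(cos(113.7°) + j·sin(113.7°)) = -4.823 + j10.99 V
  V2 = 87.7·(cos(50.6°) + j·sin(50.6°)) = 55.67 + j67.77 V
  V3 = 12·(cos(-84.5°) + j·sin(-84.5°)) = 1.15 - j11.94 V
  V4 = 10.6·(cos(-108.3°) + j·sin(-108.3°)) = -3.328 - j10.06 V
Step 2 — Sum components: V_total = 48.66 + j56.75 V.
Step 3 — Convert to polar: |V_total| = 74.76 V, ∠V_total = 49.4°.

V_total = 74.76∠49.4° V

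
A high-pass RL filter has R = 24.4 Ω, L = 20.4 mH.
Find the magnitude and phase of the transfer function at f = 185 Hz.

Step 1 — Angular frequency: ω = 2π·185 = 1162 rad/s.
Step 2 — Transfer function: H(jω) = jωL/(R + jωL).
Step 3 — Numerator jωL = j·23.71; denominator R + jωL = 24.4 + j23.71.
Step 4 — H = 0.4857 + j0.4998.
Step 5 — Magnitude: |H| = 0.6969 (-3.1 dB); phase: φ = 45.8°.

|H| = 0.6969 (-3.1 dB), φ = 45.8°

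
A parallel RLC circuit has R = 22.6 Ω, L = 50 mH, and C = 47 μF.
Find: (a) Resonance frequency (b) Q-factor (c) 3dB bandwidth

Step 1 — Resonance: ω₀ = 1/√(LC) = 1/√(0.05·4.7e-05) = 652.3 rad/s.
Step 2 — f₀ = ω₀/(2π) = 103.8 Hz.
Step 3 — Parallel Q: Q = R/(ω₀L) = 22.6/(652.3·0.05) = 0.6929.
Step 4 — Bandwidth: Δω = ω₀/Q = 941.4 rad/s; BW = Δω/(2π) = 149.8 Hz.

(a) f₀ = 103.8 Hz  (b) Q = 0.6929  (c) BW = 149.8 Hz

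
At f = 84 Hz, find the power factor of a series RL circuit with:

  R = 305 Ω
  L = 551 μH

Step 1 — Angular frequency: ω = 2π·f = 2π·84 = 527.8 rad/s.
Step 2 — Component impedances:
  R: Z = R = 305 Ω
  L: Z = jωL = j·527.8·0.000551 = 0 + j0.2908 Ω
Step 3 — Series combination: Z_total = R + L = 305 + j0.2908 Ω = 305∠0.1° Ω.
Step 4 — Power factor: PF = cos(φ) = Re(Z)/|Z| = 305/305 = 1.
Step 5 — Type: Im(Z) = 0.2908 ⇒ lagging (phase φ = 0.1°).

PF = 1 (lagging, φ = 0.1°)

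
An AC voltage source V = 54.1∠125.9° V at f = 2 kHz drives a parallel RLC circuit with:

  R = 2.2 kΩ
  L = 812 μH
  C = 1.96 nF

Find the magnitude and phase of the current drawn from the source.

Step 1 — Angular frequency: ω = 2π·f = 2π·2000 = 1.257e+04 rad/s.
Step 2 — Component impedances:
  R: Z = R = 2200 Ω
  L: Z = jωL = j·1.257e+04·0.000812 = 0 + j10.2 Ω
  C: Z = 1/(jωC) = -j/(ω·C) = 0 - j4.06e+04 Ω
Step 3 — Parallel combination: 1/Z_total = 1/R + 1/L + 1/C; Z_total = 0.04735 + j10.21 Ω = 10.21∠89.7° Ω.
Step 4 — Source phasor: V = 54.1∠125.9° V = -31.72 + j43.82 V.
Step 5 — Ohm's law: I = V / Z_total = (-31.72 + j43.82) / (0.04735 + j10.21) = 4.279 + j3.128 A.
Step 6 — Convert to polar: |I| = 5.301 A, ∠I = 36.2°.

I = 5.301∠36.2° A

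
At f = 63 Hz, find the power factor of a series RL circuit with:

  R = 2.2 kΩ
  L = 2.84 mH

Step 1 — Angular frequency: ω = 2π·f = 2π·63 = 395.8 rad/s.
Step 2 — Component impedances:
  R: Z = R = 2200 Ω
  L: Z = jωL = j·395.8·0.00284 = 0 + j1.124 Ω
Step 3 — Series combination: Z_total = R + L = 2200 + j1.124 Ω = 2200∠0.0° Ω.
Step 4 — Power factor: PF = cos(φ) = Re(Z)/|Z| = 2200/2200 = 1.
Step 5 — Type: Im(Z) = 1.124 ⇒ lagging (phase φ = 0.0°).

PF = 1 (lagging, φ = 0.0°)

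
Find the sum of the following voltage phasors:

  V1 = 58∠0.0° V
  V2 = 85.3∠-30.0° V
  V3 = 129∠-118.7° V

Step 1 — Convert each phasor to rectangular form:
  V1 = 58·(cos(0.0°) + j·sin(0.0°)) = 58 V
  V2 = 85.3·(cos(-30.0°) + j·sin(-30.0°)) = 73.87 - j42.65 V
  V3 = 129·(cos(-118.7°) + j·sin(-118.7°)) = -61.95 - j113.2 V
Step 2 — Sum components: V_total = 69.92 - j155.8 V.
Step 3 — Convert to polar: |V_total| = 170.8 V, ∠V_total = -65.8°.

V_total = 170.8∠-65.8° V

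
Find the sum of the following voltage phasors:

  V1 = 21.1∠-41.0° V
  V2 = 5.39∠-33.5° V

Step 1 — Convert each phasor to rectangular form:
  V1 = 21.1·(cos(-41.0°) + j·sin(-41.0°)) = 15.92 - j13.84 V
  V2 = 5.39·(cos(-33.5°) + j·sin(-33.5°)) = 4.495 - j2.975 V
Step 2 — Sum components: V_total = 20.42 - j16.82 V.
Step 3 — Convert to polar: |V_total| = 26.45 V, ∠V_total = -39.5°.

V_total = 26.45∠-39.5° V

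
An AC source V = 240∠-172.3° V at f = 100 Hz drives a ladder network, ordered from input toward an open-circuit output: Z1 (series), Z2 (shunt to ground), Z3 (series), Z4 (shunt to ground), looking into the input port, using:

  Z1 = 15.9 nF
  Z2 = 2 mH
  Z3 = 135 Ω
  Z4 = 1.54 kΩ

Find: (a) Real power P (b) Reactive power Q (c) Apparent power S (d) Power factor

Step 1 — Angular frequency: ω = 2π·f = 2π·100 = 628.3 rad/s.
Step 2 — Component impedances:
  Z1: Z = 1/(jωC) = -j/(ω·C) = 0 - j1.001e+05 Ω
  Z2: Z = jωL = j·628.3·0.002 = 0 + j1.257 Ω
  Z3: Z = R = 135 Ω
  Z4: Z = R = 1540 Ω
Step 3 — Ladder network (open output): work backward from the far end, alternating series and parallel combinations. Z_in = 0.0009428 - j1.001e+05 Ω = 1.001e+05∠-90.0° Ω.
Step 4 — Source phasor: V = 240∠-172.3° V = -237.8 - j32.16 V.
Step 5 — Current: I = V / Z = 0.0003213 - j0.002376 A = 0.002398∠-82.3° A.
Step 6 — Complex power: S = V·I* = 5.42e-09 - j0.5754 VA.
Step 7 — Real power: P = Re(S) = 5.42e-09 W.
Step 8 — Reactive power: Q = Im(S) = -0.5754 VAR.
Step 9 — Apparent power: |S| = 0.5754 VA.
Step 10 — Power factor: PF = P/|S| = 9.419e-09 (leading).

(a) P = 5.42e-09 W  (b) Q = -0.5754 VAR  (c) S = 0.5754 VA  (d) PF = 9.419e-09 (leading)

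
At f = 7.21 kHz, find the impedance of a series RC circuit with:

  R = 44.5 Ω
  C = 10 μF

Step 1 — Angular frequency: ω = 2π·f = 2π·7210 = 4.53e+04 rad/s.
Step 2 — Component impedances:
  R: Z = R = 44.5 Ω
  C: Z = 1/(jωC) = -j/(ω·C) = 0 - j2.207 Ω
Step 3 — Series combination: Z_total = R + C = 44.5 - j2.207 Ω = 44.55∠-2.8° Ω.

Z = 44.5 - j2.207 Ω = 44.55∠-2.8° Ω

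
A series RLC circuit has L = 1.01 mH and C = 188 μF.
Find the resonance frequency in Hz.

Step 1 — Resonance condition Im(Z)=0 gives ω₀ = 1/√(LC).
Step 2 — ω₀ = 1/√(0.00101·0.000188) = 2295 rad/s.
Step 3 — f₀ = ω₀/(2π) = 365.2 Hz.

f₀ = 365.2 Hz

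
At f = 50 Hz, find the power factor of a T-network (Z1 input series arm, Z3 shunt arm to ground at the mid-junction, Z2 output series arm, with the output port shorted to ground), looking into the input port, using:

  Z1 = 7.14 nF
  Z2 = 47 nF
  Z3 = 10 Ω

Step 1 — Angular frequency: ω = 2π·f = 2π·50 = 314.2 rad/s.
Step 2 — Component impedances:
  Z1: Z = 1/(jωC) = -j/(ω·C) = 0 - j4.458e+05 Ω
  Z2: Z = 1/(jωC) = -j/(ω·C) = 0 - j6.773e+04 Ω
  Z3: Z = R = 10 Ω
Step 3 — With the output port shorted to ground, the output series arm Z2 runs from the junction to ground; the shunt arm Z3 also runs from the junction to ground. They appear in parallel: Z3 || Z2 = 10 - j0.001477 Ω.
Step 4 — Series with input arm Z1: Z_in = Z1 + (Z3 || Z2) = 10 - j4.458e+05 Ω = 4.458e+05∠-90.0° Ω.
Step 5 — Power factor: PF = cos(φ) = Re(Z)/|Z| = 10/4.458e+05 = 2.243e-05.
Step 6 — Type: Im(Z) = -4.458e+05 ⇒ leading (phase φ = -90.0°).

PF = 2.243e-05 (leading, φ = -90.0°)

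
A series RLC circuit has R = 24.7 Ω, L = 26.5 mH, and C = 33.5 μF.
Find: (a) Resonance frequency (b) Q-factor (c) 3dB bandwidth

Step 1 — Resonance: ω₀ = 1/√(LC) = 1/√(0.0265·3.35e-05) = 1061 rad/s.
Step 2 — f₀ = ω₀/(2π) = 168.9 Hz.
Step 3 — Series Q: Q = ω₀L/R = 1061·0.0265/24.7 = 1.139.
Step 4 — Bandwidth: Δω = ω₀/Q = 932.1 rad/s; BW = Δω/(2π) = 148.3 Hz.

(a) f₀ = 168.9 Hz  (b) Q = 1.139  (c) BW = 148.3 Hz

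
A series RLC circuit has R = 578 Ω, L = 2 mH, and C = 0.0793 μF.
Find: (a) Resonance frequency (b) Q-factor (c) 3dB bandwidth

Step 1 — Resonance: ω₀ = 1/√(LC) = 1/√(0.002·7.93e-08) = 7.941e+04 rad/s.
Step 2 — f₀ = ω₀/(2π) = 1.264e+04 Hz.
Step 3 — Series Q: Q = ω₀L/R = 7.941e+04·0.002/578 = 0.2748.
Step 4 — Bandwidth: Δω = ω₀/Q = 2.89e+05 rad/s; BW = Δω/(2π) = 4.6e+04 Hz.

(a) f₀ = 1.264e+04 Hz  (b) Q = 0.2748  (c) BW = 4.6e+04 Hz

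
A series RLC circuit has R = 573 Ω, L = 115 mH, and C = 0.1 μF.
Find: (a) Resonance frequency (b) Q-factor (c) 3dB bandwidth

Step 1 — Resonance condition Im(Z)=0 gives ω₀ = 1/√(LC).
Step 2 — ω₀ = 1/√(0.115·1e-07) = 9325 rad/s.
Step 3 — f₀ = ω₀/(2π) = 1484 Hz.
Step 4 — Series Q: Q = ω₀L/R = 9325·0.115/573 = 1.872.
Step 5 — 3dB bandwidth: Δω = ω₀/Q = 4983 rad/s; BW = Δω/(2π) = 793 Hz.

(a) f₀ = 1484 Hz  (b) Q = 1.872  (c) BW = 793 Hz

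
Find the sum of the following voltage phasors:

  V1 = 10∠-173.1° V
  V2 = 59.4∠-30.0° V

Step 1 — Convert each phasor to rectangular form:
  V1 = 10·(cos(-173.1°) + j·sin(-173.1°)) = -9.928 - j1.201 V
  V2 = 59.4·(cos(-30.0°) + j·sin(-30.0°)) = 51.44 - j29.7 V
Step 2 — Sum components: V_total = 41.51 - j30.9 V.
Step 3 — Convert to polar: |V_total| = 51.75 V, ∠V_total = -36.7°.

V_total = 51.75∠-36.7° V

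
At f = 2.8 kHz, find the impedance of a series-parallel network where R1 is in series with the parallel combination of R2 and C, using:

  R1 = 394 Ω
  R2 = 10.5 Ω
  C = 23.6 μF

Step 1 — Angular frequency: ω = 2π·f = 2π·2800 = 1.759e+04 rad/s.
Step 2 — Component impedances:
  R1: Z = R = 394 Ω
  R2: Z = R = 10.5 Ω
  C: Z = 1/(jωC) = -j/(ω·C) = 0 - j2.409 Ω
Step 3 — Parallel branch: R2 || C = 1/(1/R2 + 1/C) = 0.5249 - j2.288 Ω.
Step 4 — Series with R1: Z_total = R1 + (R2 || C) = 394.5 - j2.288 Ω = 394.5∠-0.3° Ω.

Z = 394.5 - j2.288 Ω = 394.5∠-0.3° Ω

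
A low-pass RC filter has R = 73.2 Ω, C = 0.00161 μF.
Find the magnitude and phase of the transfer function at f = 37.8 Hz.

Step 1 — Angular frequency: ω = 2π·37.8 = 237.5 rad/s.
Step 2 — Transfer function: H(jω) = 1/(1 + jωRC).
Step 3 — Denominator: 1 + jωRC = 1 + j·237.5·73.2·1.61e-09 = 1 + j2.799e-05.
Step 4 — H = 1 - j2.799e-05.
Step 5 — Magnitude: |H| = 1 (-0.0 dB); phase: φ = -0.0°.

|H| = 1 (-0.0 dB), φ = -0.0°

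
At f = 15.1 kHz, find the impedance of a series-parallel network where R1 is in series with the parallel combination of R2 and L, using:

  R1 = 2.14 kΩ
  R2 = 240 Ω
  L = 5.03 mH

Step 1 — Angular frequency: ω = 2π·f = 2π·1.51e+04 = 9.488e+04 rad/s.
Step 2 — Component impedances:
  R1: Z = R = 2140 Ω
  R2: Z = R = 240 Ω
  L: Z = jωL = j·9.488e+04·0.00503 = 0 + j477.2 Ω
Step 3 — Parallel branch: R2 || L = 1/(1/R2 + 1/L) = 191.6 + j96.33 Ω.
Step 4 — Series with R1: Z_total = R1 + (R2 || L) = 2332 + j96.33 Ω = 2334∠2.4° Ω.

Z = 2332 + j96.33 Ω = 2334∠2.4° Ω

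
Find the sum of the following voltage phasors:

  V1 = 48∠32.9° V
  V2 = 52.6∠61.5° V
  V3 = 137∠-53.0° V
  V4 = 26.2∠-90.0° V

Step 1 — Convert each phasor to rectangular form:
  V1 = 48·(cos(32.9°) + j·sin(32.9°)) = 40.3 + j26.07 V
  V2 = 52.6·(cos(61.5°) + j·sin(61.5°)) = 25.1 + j46.23 V
  V3 = 137·(cos(-53.0°) + j·sin(-53.0°)) = 82.45 - j109.4 V
  V4 = 26.2·(cos(-90.0°) + j·sin(-90.0°)) = 0 - j26.2 V
Step 2 — Sum components: V_total = 147.8 - j63.31 V.
Step 3 — Convert to polar: |V_total| = 160.8 V, ∠V_total = -23.2°.

V_total = 160.8∠-23.2° V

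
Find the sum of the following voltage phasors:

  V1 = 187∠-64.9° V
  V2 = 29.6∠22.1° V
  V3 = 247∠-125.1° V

Step 1 — Convert each phasor to rectangular form:
  V1 = 187·(cos(-64.9°) + j·sin(-64.9°)) = 79.33 - j169.3 V
  V2 = 29.6·(cos(22.1°) + j·sin(22.1°)) = 27.43 + j11.14 V
  V3 = 247·(cos(-125.1°) + j·sin(-125.1°)) = -142 - j202.1 V
Step 2 — Sum components: V_total = -35.28 - j360.3 V.
Step 3 — Convert to polar: |V_total| = 362 V, ∠V_total = -95.6°.

V_total = 362∠-95.6° V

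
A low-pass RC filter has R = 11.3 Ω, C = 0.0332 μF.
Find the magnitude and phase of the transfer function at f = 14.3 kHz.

Step 1 — Angular frequency: ω = 2π·1.43e+04 = 8.985e+04 rad/s.
Step 2 — Transfer function: H(jω) = 1/(1 + jωRC).
Step 3 — Denominator: 1 + jωRC = 1 + j·8.985e+04·11.3·3.32e-08 = 1 + j0.03371.
Step 4 — H = 0.9989 - j0.03367.
Step 5 — Magnitude: |H| = 0.9994 (-0.0 dB); phase: φ = -1.9°.

|H| = 0.9994 (-0.0 dB), φ = -1.9°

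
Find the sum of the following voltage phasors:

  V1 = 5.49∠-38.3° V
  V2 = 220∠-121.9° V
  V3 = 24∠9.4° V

Step 1 — Convert each phasor to rectangular form:
  V1 = 5.49·(cos(-38.3°) + j·sin(-38.3°)) = 4.308 - j3.403 V
  V2 = 220·(cos(-121.9°) + j·sin(-121.9°)) = -116.3 - j186.8 V
  V3 = 24·(cos(9.4°) + j·sin(9.4°)) = 23.68 + j3.92 V
Step 2 — Sum components: V_total = -88.27 - j186.3 V.
Step 3 — Convert to polar: |V_total| = 206.1 V, ∠V_total = -115.4°.

V_total = 206.1∠-115.4° V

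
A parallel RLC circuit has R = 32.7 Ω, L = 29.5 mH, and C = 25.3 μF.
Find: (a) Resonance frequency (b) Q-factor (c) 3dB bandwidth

Step 1 — Resonance: ω₀ = 1/√(LC) = 1/√(0.0295·2.53e-05) = 1158 rad/s.
Step 2 — f₀ = ω₀/(2π) = 184.2 Hz.
Step 3 — Parallel Q: Q = R/(ω₀L) = 32.7/(1158·0.0295) = 0.9576.
Step 4 — Bandwidth: Δω = ω₀/Q = 1209 rad/s; BW = Δω/(2π) = 192.4 Hz.

(a) f₀ = 184.2 Hz  (b) Q = 0.9576  (c) BW = 192.4 Hz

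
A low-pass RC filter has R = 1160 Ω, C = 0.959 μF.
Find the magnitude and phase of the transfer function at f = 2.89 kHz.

Step 1 — Angular frequency: ω = 2π·2890 = 1.816e+04 rad/s.
Step 2 — Transfer function: H(jω) = 1/(1 + jωRC).
Step 3 — Denominator: 1 + jωRC = 1 + j·1.816e+04·1160·9.59e-07 = 1 + j20.2.
Step 4 — H = 0.002445 - j0.04938.
Step 5 — Magnitude: |H| = 0.04944 (-26.1 dB); phase: φ = -87.2°.

|H| = 0.04944 (-26.1 dB), φ = -87.2°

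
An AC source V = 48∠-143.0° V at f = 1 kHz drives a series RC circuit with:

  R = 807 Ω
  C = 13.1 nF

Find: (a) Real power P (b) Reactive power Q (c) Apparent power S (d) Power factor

Step 1 — Angular frequency: ω = 2π·f = 2π·1000 = 6283 rad/s.
Step 2 — Component impedances:
  R: Z = R = 807 Ω
  C: Z = 1/(jωC) = -j/(ω·C) = 0 - j1.215e+04 Ω
Step 3 — Series combination: Z_total = R + C = 807 - j1.215e+04 Ω = 1.218e+04∠-86.2° Ω.
Step 4 — Source phasor: V = 48∠-143.0° V = -38.33 - j28.89 V.
Step 5 — Current: I = V / Z = 0.002159 - j0.003299 A = 0.003942∠-56.8° A.
Step 6 — Complex power: S = V·I* = 0.01254 - j0.1888 VA.
Step 7 — Real power: P = Re(S) = 0.01254 W.
Step 8 — Reactive power: Q = Im(S) = -0.1888 VAR.
Step 9 — Apparent power: |S| = 0.1892 VA.
Step 10 — Power factor: PF = P/|S| = 0.06628 (leading).

(a) P = 0.01254 W  (b) Q = -0.1888 VAR  (c) S = 0.1892 VA  (d) PF = 0.06628 (leading)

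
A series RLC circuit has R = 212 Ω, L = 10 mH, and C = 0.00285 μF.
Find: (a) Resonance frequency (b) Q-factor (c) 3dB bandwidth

Step 1 — Resonance condition Im(Z)=0 gives ω₀ = 1/√(LC).
Step 2 — ω₀ = 1/√(0.01·2.85e-09) = 1.873e+05 rad/s.
Step 3 — f₀ = ω₀/(2π) = 2.981e+04 Hz.
Step 4 — Series Q: Q = ω₀L/R = 1.873e+05·0.01/212 = 8.836.
Step 5 — 3dB bandwidth: Δω = ω₀/Q = 2.12e+04 rad/s; BW = Δω/(2π) = 3374 Hz.

(a) f₀ = 2.981e+04 Hz  (b) Q = 8.836  (c) BW = 3374 Hz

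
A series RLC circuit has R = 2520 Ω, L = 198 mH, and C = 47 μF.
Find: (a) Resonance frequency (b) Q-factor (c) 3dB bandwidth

Step 1 — Resonance condition Im(Z)=0 gives ω₀ = 1/√(LC).
Step 2 — ω₀ = 1/√(0.198·4.7e-05) = 327.8 rad/s.
Step 3 — f₀ = ω₀/(2π) = 52.17 Hz.
Step 4 — Series Q: Q = ω₀L/R = 327.8·0.198/2520 = 0.02576.
Step 5 — 3dB bandwidth: Δω = ω₀/Q = 1.273e+04 rad/s; BW = Δω/(2π) = 2026 Hz.

(a) f₀ = 52.17 Hz  (b) Q = 0.02576  (c) BW = 2026 Hz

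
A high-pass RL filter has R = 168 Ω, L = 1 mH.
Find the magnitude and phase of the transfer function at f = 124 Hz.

Step 1 — Angular frequency: ω = 2π·124 = 779.1 rad/s.
Step 2 — Transfer function: H(jω) = jωL/(R + jωL).
Step 3 — Numerator jωL = j·0.7791; denominator R + jωL = 168 + j0.7791.
Step 4 — H = 2.151e-05 + j0.004637.
Step 5 — Magnitude: |H| = 0.004638 (-46.7 dB); phase: φ = 89.7°.

|H| = 0.004638 (-46.7 dB), φ = 89.7°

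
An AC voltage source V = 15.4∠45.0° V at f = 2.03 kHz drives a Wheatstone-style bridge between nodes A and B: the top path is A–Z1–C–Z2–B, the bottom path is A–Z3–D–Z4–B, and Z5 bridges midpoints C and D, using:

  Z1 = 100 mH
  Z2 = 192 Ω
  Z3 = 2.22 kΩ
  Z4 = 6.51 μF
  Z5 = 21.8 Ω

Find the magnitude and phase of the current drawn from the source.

Step 1 — Angular frequency: ω = 2π·f = 2π·2030 = 1.275e+04 rad/s.
Step 2 — Component impedances:
  Z1: Z = jωL = j·1.275e+04·0.1 = 0 + j1275 Ω
  Z2: Z = R = 192 Ω
  Z3: Z = R = 2220 Ω
  Z4: Z = 1/(jωC) = -j/(ω·C) = 0 - j12.04 Ω
  Z5: Z = R = 21.8 Ω
Step 3 — Bridge requires nodal analysis (the Z5 bridge couples midpoints C and D, so the two paths cannot be reduced to a simple series/parallel combination). Setting node B to ground and injecting 1 A at node A, the 3-node admittance system at A, C, D solves to V_A = Z_AB = 559.9 + j936.2 Ω = 1091∠59.1° Ω.
Step 4 — Source phasor: V = 15.4∠45.0° V = 10.89 + j10.89 V.
Step 5 — Ohm's law: I = V / Z_total = (10.89 + j10.89) / (559.9 + j936.2) = 0.01369 - j0.003443 A.
Step 6 — Convert to polar: |I| = 0.01412 A, ∠I = -14.1°.

I = 0.01412∠-14.1° A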